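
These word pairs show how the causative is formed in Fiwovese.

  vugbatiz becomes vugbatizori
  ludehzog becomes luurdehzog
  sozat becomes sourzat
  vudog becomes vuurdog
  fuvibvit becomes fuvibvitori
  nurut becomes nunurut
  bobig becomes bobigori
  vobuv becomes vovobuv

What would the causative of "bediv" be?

bedivori

nurut and fuvibvit both end in -t yet inflect differently (nunurut, fuvibvitori), so the final letter is not what conditions the rule; the last vowel is.
"bediv" has last vowel 'i'. The stems whose last vowel is 'i' (fuvibvit → fuvibvitori, bobig → bobigori, vugbatiz → vugbatizori) add -ori.
The other patterns: stems whose last vowel is 'u' repeat the first consonant+vowel as a prefix; stems whose last vowel is 'a' or 'o' insert -ur- after the first vowel.
So bediv → bedivori.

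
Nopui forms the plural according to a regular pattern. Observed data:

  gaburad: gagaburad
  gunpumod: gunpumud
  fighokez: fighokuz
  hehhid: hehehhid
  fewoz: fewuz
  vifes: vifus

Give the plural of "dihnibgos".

dihnibgus

"dihnibgos" has last vowel 'o'. The stems whose last vowel is 'o' (gunpumod → gunpumud, fewoz → fewuz) change the last vowel to 'u'.
So dihnibgos → dihnibgus.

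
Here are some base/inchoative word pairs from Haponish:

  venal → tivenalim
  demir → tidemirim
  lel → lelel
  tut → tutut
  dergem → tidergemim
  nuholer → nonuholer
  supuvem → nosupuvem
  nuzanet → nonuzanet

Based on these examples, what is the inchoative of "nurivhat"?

nonurivhat

lel and venal both end in -l yet inflect differently (lelel, tivenalim), so the final letter is not what conditions the rule; the number of vowels is.
"nurivhat" has 3 vowels. The stems with 3 vowels (nuzanet → nonuzanet, supuvem → nosupuvem, nuholer → nonuholer) add the prefix no-.
So nurivhat → nonurivhat.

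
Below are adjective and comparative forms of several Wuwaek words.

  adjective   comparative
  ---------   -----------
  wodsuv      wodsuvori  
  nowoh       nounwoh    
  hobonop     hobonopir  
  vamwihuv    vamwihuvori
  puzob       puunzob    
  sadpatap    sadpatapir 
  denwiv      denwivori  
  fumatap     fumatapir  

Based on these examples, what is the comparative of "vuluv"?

vuluvori

hobonop and nowoh both have last vowel 'o' yet inflect differently (hobonopir, nounwoh), so the last vowel is not what conditions the rule; the final letter is.
"vuluv" ends in -v. The stems ending in -v (vamwihuv → vamwihuvori, wodsuv → wodsuvori, denwiv → denwivori) add -ori.
So vuluv → vuluvori.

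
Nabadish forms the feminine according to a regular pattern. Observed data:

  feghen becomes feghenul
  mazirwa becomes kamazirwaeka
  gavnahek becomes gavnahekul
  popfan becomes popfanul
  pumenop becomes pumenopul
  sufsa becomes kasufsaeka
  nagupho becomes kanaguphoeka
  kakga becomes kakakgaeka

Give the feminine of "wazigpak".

"wazigpak" ends in a consonant. The stems ending in a consonant (popfan → popfanul, pumenop → pumenopul, feghen → feghenul) add -ul.
The other pattern: stems ending in a vowel add ka- … -eka around the stem.
So wazigpak → wazigpakul.

wazigpakul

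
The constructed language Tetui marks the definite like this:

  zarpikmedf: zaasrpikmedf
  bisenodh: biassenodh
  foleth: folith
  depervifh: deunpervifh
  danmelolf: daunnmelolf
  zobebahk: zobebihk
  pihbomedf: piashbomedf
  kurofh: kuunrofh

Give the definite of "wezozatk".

wezozitk

pihbomedf and danmelolf both end in -f yet inflect differently (piashbomedf, daunnmelolf), so the final letter is not what conditions the rule; the second-to-last letter is.
"wezozatk" has second-to-last letter 't'. The one such stem in the data (foleth → folith) changes the last vowel to 'i' (as does zobebahk), so the same rule applies.
The other patterns: stems whose second-to-last letter is 'd' insert -as- after the first vowel; stems whose second-to-last letter is 'f' or 'l' insert -un- after the first vowel.
So wezozatk → wezozitk.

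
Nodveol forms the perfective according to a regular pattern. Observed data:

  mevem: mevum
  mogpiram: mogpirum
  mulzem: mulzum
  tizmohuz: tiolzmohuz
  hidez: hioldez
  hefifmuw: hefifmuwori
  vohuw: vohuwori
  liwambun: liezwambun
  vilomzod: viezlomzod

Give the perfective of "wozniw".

wozniwori

mevem and hidez both have last vowel 'e' yet inflect differently (mevum, hioldez), so the last vowel is not what conditions the rule; the final letter is.
"wozniw" ends in -w. The stems ending in -w (hefifmuw → hefifmuwori, vohuw → vohuwori) add -ori.
So wozniw → wozniwori.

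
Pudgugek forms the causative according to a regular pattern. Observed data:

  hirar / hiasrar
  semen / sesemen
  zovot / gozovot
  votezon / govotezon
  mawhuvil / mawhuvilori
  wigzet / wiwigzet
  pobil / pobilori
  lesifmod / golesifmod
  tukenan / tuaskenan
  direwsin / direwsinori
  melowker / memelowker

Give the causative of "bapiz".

bapizori

tukenan and semen both end in -n yet inflect differently (tuaskenan, sesemen), so the final letter is not what conditions the rule; the last vowel is.
"bapiz" has last vowel 'i'. The stems whose last vowel is 'i' (pobil → pobilori, mawhuvil → mawhuvilori, direwsin → direwsinori) add -ori.
The other patterns: stems whose last vowel is 'a' insert -as- after the first vowel; stems whose last vowel is 'e' repeat the first consonant+vowel as a prefix; stems whose last vowel is 'o' add the prefix go-.
So bapiz → bapizori.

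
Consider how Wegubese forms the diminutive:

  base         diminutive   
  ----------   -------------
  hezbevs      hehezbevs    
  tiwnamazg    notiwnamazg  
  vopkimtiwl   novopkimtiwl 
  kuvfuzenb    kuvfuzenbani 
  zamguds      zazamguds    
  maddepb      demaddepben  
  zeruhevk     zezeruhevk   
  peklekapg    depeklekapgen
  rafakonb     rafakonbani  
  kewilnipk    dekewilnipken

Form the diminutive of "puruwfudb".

zeruhevk and kewilnipk both end in -k yet inflect differently (zezeruhevk, dekewilnipken), so the final letter is not what conditions the rule; the second-to-last letter is.
"puruwfudb" has second-to-last letter 'd'. The one such stem in the data (zamguds → zazamguds) repeats the first consonant+vowel as a prefix (as do hezbevs, zeruhevk), so the same rule applies.
So puruwfudb → pupuruwfudb.

pupuruwfudb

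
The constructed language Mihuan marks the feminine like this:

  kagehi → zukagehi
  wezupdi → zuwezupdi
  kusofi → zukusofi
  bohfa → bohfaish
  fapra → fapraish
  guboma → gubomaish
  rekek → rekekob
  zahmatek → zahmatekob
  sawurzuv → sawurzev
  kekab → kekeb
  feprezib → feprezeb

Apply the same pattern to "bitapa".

bitapaish

"bitapa" ends in -a. The stems ending in -a (bohfa → bohfaish, fapra → fapraish, guboma → gubomaish) add -ish.
So bitapa → bitapaish.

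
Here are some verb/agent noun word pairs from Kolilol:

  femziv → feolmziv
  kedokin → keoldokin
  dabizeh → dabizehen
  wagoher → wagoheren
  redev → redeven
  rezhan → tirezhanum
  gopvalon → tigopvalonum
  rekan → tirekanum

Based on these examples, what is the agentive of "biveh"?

"biveh" has last vowel 'e'. The stems whose last vowel is 'e' (dabizeh → dabizehen, wagoher → wagoheren, redev → redeven) add -en.
So biveh → bivehen.

bivehen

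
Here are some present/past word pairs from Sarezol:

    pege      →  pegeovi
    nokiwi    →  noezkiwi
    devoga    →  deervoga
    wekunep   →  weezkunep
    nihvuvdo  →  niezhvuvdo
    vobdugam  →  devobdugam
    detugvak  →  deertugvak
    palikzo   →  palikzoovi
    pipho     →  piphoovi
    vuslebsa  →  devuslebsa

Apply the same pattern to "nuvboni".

palikzo and nihvuvdo both end in -o yet inflect differently (palikzoovi, niezhvuvdo), so the final letter is not what conditions the rule; the first letter is.
"nuvboni" begins with n-. The stems beginning with n- (nokiwi → noezkiwi, nihvuvdo → niezhvuvdo) insert -ez- after the first vowel.
So nuvboni → nuezvboni.

nuezvboni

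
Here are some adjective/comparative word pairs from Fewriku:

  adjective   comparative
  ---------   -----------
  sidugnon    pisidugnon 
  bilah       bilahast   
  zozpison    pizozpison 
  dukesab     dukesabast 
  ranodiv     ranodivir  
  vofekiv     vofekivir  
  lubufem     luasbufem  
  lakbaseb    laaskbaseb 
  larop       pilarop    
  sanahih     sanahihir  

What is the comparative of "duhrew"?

duashrew

sanahih and bilah both end in -h yet inflect differently (sanahihir, bilahast), so the final letter is not what conditions the rule; the last vowel is.
"duhrew" has last vowel 'e'. The stems whose last vowel is 'e' (lakbaseb → laaskbaseb, lubufem → luasbufem) insert -as- after the first vowel.
So duhrew → duashrew.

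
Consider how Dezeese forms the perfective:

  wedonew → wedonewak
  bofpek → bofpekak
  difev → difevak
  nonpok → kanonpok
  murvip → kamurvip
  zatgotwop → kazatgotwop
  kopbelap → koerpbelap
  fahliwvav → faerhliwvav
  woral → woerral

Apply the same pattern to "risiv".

karisiv

bofpek and nonpok both end in -k yet inflect differently (bofpekak, kanonpok), so the final letter is not what conditions the rule; the last vowel is.
"risiv" has last vowel 'i'. The one such stem in the data (murvip → kamurvip) adds the prefix ka-, so the same rule applies.
So risiv → karisiv.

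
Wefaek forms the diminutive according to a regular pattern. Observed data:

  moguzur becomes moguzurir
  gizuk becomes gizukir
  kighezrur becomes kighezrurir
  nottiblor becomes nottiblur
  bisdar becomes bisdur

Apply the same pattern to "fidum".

moguzur and nottiblor both end in -r yet inflect differently (moguzurir, nottiblur), so the final letter is not what conditions the rule; the last vowel is.
"fidum" has last vowel 'u'. The stems whose last vowel is 'u' (moguzur → moguzurir, gizuk → gizukir, kighezrur → kighezrurir) add -ir.
The other pattern: stems whose last vowel is 'a' or 'o' change the last vowel to 'u'.
So fidum → fidumir.

fidumir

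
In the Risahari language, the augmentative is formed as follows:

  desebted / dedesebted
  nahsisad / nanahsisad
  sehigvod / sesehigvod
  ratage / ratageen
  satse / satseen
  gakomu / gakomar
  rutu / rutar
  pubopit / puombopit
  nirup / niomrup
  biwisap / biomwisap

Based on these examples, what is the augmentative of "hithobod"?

desebted and ratage both have last vowel 'e' yet inflect differently (dedesebted, ratageen), so the last vowel is not what conditions the rule; the final letter is.
"hithobod" ends in -d. The stems ending in -d (desebted → dedesebted, nahsisad → nanahsisad, sehigvod → sesehigvod) repeat the first consonant+vowel as a prefix.
The other patterns: stems ending in -e add -en; stems ending in -u drop the final letter and add -ar; stems ending in -p or -t insert -om- after the first vowel.
So hithobod → hihithobod.

hihithobod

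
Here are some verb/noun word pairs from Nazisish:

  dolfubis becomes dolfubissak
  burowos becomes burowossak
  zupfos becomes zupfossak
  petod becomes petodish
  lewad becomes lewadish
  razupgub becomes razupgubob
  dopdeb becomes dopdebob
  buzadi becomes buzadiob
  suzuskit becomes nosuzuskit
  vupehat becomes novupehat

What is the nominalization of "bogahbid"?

bogahbidish

"bogahbid" ends in -d. The stems ending in -d (petod → petodish, lewad → lewadish) add -ish.
So bogahbid → bogahbidish.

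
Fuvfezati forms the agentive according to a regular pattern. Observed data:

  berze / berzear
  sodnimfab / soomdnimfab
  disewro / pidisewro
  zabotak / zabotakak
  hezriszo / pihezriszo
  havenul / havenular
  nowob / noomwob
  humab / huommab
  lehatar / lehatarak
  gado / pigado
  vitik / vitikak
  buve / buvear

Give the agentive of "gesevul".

"gesevul" ends in -l. The one such stem in the data (havenul → havenular) adds -ar, so the same rule applies.
The other patterns: stems ending in -k or -r add -ak; stems ending in -b insert -om- after the first vowel; stems ending in -o add the prefix pi-.
So gesevul → gesevular.

gesevular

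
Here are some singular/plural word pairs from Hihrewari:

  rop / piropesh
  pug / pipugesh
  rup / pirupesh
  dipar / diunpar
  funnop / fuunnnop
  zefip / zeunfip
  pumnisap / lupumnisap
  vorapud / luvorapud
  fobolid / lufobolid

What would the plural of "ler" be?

pileresh

rop and funnop both end in -p yet inflect differently (piropesh, fuunnnop), so the final letter is not what conditions the rule; the number of vowels is.
"ler" has 1 vowel. The stems with 1 vowel (rop → piropesh, pug → pipugesh, rup → pirupesh) add pi- … -esh around the stem.
So ler → pileresh.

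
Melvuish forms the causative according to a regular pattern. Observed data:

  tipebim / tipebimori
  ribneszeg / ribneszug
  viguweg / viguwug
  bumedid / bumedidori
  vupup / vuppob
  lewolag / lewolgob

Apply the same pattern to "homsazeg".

homsazug

viguweg and lewolag both end in -g yet inflect differently (viguwug, lewolgob), so the final letter is not what conditions the rule; the last vowel is.
"homsazeg" has last vowel 'e'. The stems whose last vowel is 'e' (viguweg → viguwug, ribneszeg → ribneszug) change the last vowel to 'u'.
So homsazeg → homsazug.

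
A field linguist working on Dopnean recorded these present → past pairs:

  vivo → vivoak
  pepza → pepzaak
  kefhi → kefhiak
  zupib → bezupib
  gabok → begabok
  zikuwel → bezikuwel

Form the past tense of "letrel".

kefhi and zupib both have last vowel 'i' yet inflect differently (kefhiak, bezupib), so the last vowel is not what conditions the rule; whether the stem ends in a vowel or a consonant is.
"letrel" ends in a consonant. The stems ending in a consonant (zupib → bezupib, gabok → begabok, zikuwel → bezikuwel) add the prefix be-.
So letrel → beletrel.

beletrel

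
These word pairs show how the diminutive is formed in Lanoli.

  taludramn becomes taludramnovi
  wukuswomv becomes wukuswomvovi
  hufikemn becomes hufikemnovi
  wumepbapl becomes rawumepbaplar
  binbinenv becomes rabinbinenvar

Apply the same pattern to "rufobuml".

rufobumlovi

wukuswomv and binbinenv both end in -v yet inflect differently (wukuswomvovi, rabinbinenvar), so the final letter is not what conditions the rule; the second-to-last letter is.
"rufobuml" has second-to-last letter 'm'. The stems whose second-to-last letter is 'm' (taludramn → taludramnovi, wukuswomv → wukuswomvovi, hufikemn → hufikemnovi) add -ovi.
So rufobuml → rufobumlovi.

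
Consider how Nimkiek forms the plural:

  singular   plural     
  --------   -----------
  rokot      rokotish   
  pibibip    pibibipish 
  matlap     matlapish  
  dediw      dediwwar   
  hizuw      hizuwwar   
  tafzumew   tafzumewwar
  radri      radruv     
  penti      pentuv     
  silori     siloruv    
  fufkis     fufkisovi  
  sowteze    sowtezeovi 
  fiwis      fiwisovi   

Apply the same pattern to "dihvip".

dihvipish

"dihvip" ends in -p. The stems ending in -p (pibibip → pibibipish, matlap → matlapish) add -ish.
The other patterns: stems ending in -w double the final consonant and add -ar; stems ending in -i drop the final letter and add -uv; stems ending in -e or -s add -ovi.
So dihvip → dihvipish.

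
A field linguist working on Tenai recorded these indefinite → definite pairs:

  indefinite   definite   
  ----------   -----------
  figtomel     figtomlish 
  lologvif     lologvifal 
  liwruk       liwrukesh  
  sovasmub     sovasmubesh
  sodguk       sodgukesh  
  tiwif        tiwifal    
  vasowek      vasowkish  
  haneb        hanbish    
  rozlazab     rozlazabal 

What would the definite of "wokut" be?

wokutesh

sovasmub and haneb both end in -b yet inflect differently (sovasmubesh, hanbish), so the final letter is not what conditions the rule; the last vowel is.
"wokut" has last vowel 'u'. The stems whose last vowel is 'u' (liwruk → liwrukesh, sovasmub → sovasmubesh, sodguk → sodgukesh) add -esh.
So wokut → wokutesh.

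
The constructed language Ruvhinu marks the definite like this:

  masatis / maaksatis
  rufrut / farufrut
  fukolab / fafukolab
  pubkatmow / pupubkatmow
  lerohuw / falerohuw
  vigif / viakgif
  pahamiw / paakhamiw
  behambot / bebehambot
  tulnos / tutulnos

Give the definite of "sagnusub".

fasagnusub

pubkatmow and lerohuw both end in -w yet inflect differently (pupubkatmow, falerohuw), so the final letter is not what conditions the rule; the last vowel is.
"sagnusub" has last vowel 'u'. The stems whose last vowel is 'u' (lerohuw → falerohuw, rufrut → farufrut) add the prefix fa-.
So sagnusub → fasagnusub.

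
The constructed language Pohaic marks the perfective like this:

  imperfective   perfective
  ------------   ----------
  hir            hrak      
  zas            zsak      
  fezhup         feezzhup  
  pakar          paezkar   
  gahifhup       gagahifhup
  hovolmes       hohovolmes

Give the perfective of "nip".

npak

hir and pakar both end in -r yet inflect differently (hrak, paezkar), so the final letter is not what conditions the rule; the number of vowels is.
"nip" has 1 vowel. The stems with 1 vowel (hir → hrak, zas → zsak) delete the last vowel and add -ak.
The other patterns: stems with 2 vowels insert -ez- after the first vowel; stems with 3 vowels repeat the first consonant+vowel as a prefix.
So nip → npak.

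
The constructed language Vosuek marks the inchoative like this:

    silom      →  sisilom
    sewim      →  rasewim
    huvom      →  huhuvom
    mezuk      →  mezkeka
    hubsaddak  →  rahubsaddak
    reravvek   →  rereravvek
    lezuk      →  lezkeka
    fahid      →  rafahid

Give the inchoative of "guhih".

hubsaddak and lezuk both end in -k yet inflect differently (rahubsaddak, lezkeka), so the final letter is not what conditions the rule; the last vowel is.
"guhih" has last vowel 'i'. The stems whose last vowel is 'i' (sewim → rasewim, fahid → rafahid) add the prefix ra-.
The other patterns: stems whose last vowel is 'u' delete the last vowel and add -eka; stems whose last vowel is 'e' or 'o' repeat the first consonant+vowel as a prefix.
So guhih → raguhih.

raguhih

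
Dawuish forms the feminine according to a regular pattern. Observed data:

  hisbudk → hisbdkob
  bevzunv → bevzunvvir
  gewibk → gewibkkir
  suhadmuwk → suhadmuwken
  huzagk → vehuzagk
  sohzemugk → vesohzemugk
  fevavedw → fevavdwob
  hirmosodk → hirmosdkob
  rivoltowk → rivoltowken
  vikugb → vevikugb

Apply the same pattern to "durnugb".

hisbudk and huzagk both end in -k yet inflect differently (hisbdkob, vehuzagk), so the final letter is not what conditions the rule; the second-to-last letter is.
"durnugb" has second-to-last letter 'g'. The stems whose second-to-last letter is 'g' (huzagk → vehuzagk, sohzemugk → vesohzemugk, vikugb → vevikugb) add the prefix ve-.
The other patterns: stems whose second-to-last letter is 'd' delete the last vowel and add -ob; stems whose second-to-last letter is 'w' add -en; stems whose second-to-last letter is 'b' or 'n' double the final consonant and add -ir.
So durnugb → vedurnugb.

vedurnugb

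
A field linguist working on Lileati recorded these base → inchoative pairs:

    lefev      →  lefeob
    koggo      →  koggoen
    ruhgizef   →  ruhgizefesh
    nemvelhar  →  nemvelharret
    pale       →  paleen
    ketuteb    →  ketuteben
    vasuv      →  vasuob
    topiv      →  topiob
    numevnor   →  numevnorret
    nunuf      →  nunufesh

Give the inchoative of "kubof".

vasuv and nunuf both have last vowel 'u' yet inflect differently (vasuob, nunufesh), so the last vowel is not what conditions the rule; the final letter is.
"kubof" ends in -f. The stems ending in -f (nunuf → nunufesh, ruhgizef → ruhgizefesh) add -esh.
So kubof → kubofesh.

kubofesh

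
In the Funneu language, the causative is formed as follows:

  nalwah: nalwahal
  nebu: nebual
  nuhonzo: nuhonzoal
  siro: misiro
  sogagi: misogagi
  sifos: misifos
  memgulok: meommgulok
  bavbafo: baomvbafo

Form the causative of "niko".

nuhonzo and siro both end in -o yet inflect differently (nuhonzoal, misiro), so the final letter is not what conditions the rule; the first letter is.
"niko" begins with n-. The stems beginning with n- (nalwah → nalwahal, nebu → nebual, nuhonzo → nuhonzoal) add -al.
The other patterns: stems beginning with s- add the prefix mi-; stems beginning with b- or m- insert -om- after the first vowel.
So niko → nikoal.

nikoal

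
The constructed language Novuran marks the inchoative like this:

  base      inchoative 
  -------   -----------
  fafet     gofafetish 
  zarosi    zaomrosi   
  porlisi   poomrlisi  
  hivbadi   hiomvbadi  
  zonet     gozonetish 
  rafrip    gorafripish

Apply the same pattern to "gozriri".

hivbadi and rafrip both have last vowel 'i' yet inflect differently (hiomvbadi, gorafripish), so the last vowel is not what conditions the rule; the final letter is.
"gozriri" ends in -i. The stems ending in -i (hivbadi → hiomvbadi, porlisi → poomrlisi, zarosi → zaomrosi) insert -om- after the first vowel.
So gozriri → goomzriri.

goomzriri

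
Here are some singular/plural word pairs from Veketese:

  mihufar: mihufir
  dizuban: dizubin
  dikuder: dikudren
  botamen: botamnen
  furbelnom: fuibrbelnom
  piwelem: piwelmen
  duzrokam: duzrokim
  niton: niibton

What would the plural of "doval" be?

"doval" has last vowel 'a'. The stems whose last vowel is 'a' (duzrokam → duzrokim, mihufar → mihufir, dizuban → dizubin) change the last vowel to 'i'.
The other patterns: stems whose last vowel is 'o' insert -ib- after the first vowel; stems whose last vowel is 'e' delete the last vowel and add -en.
So doval → dovil.

dovil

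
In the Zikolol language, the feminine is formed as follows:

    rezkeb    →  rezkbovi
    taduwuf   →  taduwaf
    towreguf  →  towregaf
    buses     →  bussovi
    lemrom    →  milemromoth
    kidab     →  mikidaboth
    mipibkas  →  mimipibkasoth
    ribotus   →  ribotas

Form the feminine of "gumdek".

gumdkovi

buses and ribotus both end in -s yet inflect differently (bussovi, ribotas), so the final letter is not what conditions the rule; the last vowel is.
"gumdek" has last vowel 'e'. The stems whose last vowel is 'e' (buses → bussovi, rezkeb → rezkbovi) delete the last vowel and add -ovi.
The other patterns: stems whose last vowel is 'u' change the last vowel to 'a'; stems whose last vowel is 'a' or 'o' add mi- … -oth around the stem.
So gumdek → gumdkovi.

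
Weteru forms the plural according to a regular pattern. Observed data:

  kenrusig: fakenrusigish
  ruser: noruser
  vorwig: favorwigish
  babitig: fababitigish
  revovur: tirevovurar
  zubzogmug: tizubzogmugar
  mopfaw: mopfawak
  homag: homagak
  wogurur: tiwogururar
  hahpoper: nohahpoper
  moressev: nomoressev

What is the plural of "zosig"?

fazosigish

hahpoper and wogurur both end in -r yet inflect differently (nohahpoper, tiwogururar), so the final letter is not what conditions the rule; the last vowel is.
"zosig" has last vowel 'i'. The stems whose last vowel is 'i' (babitig → fababitigish, vorwig → favorwigish, kenrusig → fakenrusigish) add fa- … -ish around the stem.
So zosig → fazosigish.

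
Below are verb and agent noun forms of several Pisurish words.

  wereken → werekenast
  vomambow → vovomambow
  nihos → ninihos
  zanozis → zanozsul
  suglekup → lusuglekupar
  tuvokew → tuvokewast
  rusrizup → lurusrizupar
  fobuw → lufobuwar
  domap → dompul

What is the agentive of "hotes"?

"hotes" has last vowel 'e'. The stems whose last vowel is 'e' (tuvokew → tuvokewast, wereken → werekenast) add -ast.
So hotes → hotesast.

hotesast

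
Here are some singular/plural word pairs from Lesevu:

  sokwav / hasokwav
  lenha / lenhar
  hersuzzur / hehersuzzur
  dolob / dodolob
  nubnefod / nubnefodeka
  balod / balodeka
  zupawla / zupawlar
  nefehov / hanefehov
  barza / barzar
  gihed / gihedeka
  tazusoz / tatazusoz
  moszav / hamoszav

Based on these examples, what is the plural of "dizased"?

"dizased" ends in -d. The stems ending in -d (gihed → gihedeka, balod → balodeka, nubnefod → nubnefodeka) add -eka.
The other patterns: stems ending in -v add the prefix ha-; stems ending in -a drop the final letter and add -ar; stems ending in -b, -r or -z repeat the first consonant+vowel as a prefix.
So dizased → dizasedeka.

dizasedeka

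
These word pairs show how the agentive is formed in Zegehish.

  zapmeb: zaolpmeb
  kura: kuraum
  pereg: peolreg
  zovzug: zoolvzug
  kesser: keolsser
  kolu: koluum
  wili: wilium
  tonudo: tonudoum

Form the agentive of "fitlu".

"fitlu" ends in a vowel. The stems ending in a vowel (kura → kuraum, tonudo → tonudoum, wili → wilium) add -um.
The other pattern: stems ending in a consonant insert -ol- after the first vowel.
So fitlu → fitluum.

fitluum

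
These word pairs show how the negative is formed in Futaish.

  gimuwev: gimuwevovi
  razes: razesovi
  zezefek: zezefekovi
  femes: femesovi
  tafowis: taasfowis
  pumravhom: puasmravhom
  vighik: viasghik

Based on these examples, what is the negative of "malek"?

malekovi

"malek" has last vowel 'e'. The stems whose last vowel is 'e' (gimuwev → gimuwevovi, razes → razesovi, zezefek → zezefekovi) add -ovi.
The other pattern: stems whose last vowel is 'i' or 'o' insert -as- after the first vowel.
So malek → malekovi.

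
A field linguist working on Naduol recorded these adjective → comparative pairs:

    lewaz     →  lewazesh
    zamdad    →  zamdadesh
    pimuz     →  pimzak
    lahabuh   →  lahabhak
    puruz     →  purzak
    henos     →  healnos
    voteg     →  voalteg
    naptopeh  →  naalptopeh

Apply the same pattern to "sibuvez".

"sibuvez" has last vowel 'e'. The stems whose last vowel is 'e' (voteg → voalteg, naptopeh → naalptopeh) insert -al- after the first vowel.
The other patterns: stems whose last vowel is 'a' add -esh; stems whose last vowel is 'u' delete the last vowel and add -ak.
So sibuvez → sialbuvez.

sialbuvez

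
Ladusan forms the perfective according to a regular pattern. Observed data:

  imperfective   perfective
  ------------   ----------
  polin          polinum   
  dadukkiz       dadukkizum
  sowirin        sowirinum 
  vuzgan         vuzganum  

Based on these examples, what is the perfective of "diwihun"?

Every pair shown (polin → polinum, dadukkiz → dadukkizum, sowirin → sowirinum, …) follows the same rule: add -um.
So diwihun → diwihunum.

diwihunum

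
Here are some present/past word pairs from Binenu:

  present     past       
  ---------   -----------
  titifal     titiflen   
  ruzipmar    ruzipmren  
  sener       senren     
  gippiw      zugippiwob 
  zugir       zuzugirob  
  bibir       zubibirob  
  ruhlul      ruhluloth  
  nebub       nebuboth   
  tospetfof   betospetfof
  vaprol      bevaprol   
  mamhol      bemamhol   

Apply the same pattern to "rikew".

rikwen

ruzipmar and zugir both end in -r yet inflect differently (ruzipmren, zuzugirob), so the final letter is not what conditions the rule; the last vowel is.
"rikew" has last vowel 'e'. The one such stem in the data (sener → senren) deletes the last vowel and adds -en (as do titifal, ruzipmar), so the same rule applies.
The other patterns: stems whose last vowel is 'i' add zu- … -ob around the stem; stems whose last vowel is 'u' add -oth; stems whose last vowel is 'o' add the prefix be-.
So rikew → rikwen.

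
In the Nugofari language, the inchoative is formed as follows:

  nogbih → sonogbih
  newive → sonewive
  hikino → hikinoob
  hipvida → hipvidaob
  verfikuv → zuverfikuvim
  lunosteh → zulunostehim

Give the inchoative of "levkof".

zulevkofim

nogbih and lunosteh both end in -h yet inflect differently (sonogbih, zulunostehim), so the final letter is not what conditions the rule; the first letter is.
"levkof" begins with l-. The one such stem in the data (lunosteh → zulunostehim) adds zu- … -im around the stem, so the same rule applies.
So levkof → zulevkofim.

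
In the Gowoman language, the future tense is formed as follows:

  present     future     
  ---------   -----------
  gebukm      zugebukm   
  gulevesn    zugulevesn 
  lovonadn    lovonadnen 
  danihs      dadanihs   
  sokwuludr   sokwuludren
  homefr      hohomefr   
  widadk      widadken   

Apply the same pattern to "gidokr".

sokwuludr and homefr both end in -r yet inflect differently (sokwuludren, hohomefr), so the final letter is not what conditions the rule; the second-to-last letter is.
"gidokr" has second-to-last letter 'k'. The one such stem in the data (gebukm → zugebukm) adds the prefix zu-, so the same rule applies.
So gidokr → zugidokr.

zugidokr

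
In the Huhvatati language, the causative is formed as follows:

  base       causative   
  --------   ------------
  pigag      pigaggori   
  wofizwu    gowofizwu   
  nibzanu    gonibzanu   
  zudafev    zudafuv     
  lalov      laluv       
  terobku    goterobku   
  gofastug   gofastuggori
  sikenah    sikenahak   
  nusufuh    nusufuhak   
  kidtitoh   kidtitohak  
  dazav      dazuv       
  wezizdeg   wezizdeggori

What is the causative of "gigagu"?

terobku and nusufuh both have last vowel 'u' yet inflect differently (goterobku, nusufuhak), so the last vowel is not what conditions the rule; the final letter is.
"gigagu" ends in -u. The stems ending in -u (terobku → goterobku, nibzanu → gonibzanu, wofizwu → gowofizwu) add the prefix go-.
The other patterns: stems ending in -h add -ak; stems ending in -g double the final consonant and add -ori; stems ending in -v change the last vowel to 'u'.
So gigagu → gogigagu.

gogigagu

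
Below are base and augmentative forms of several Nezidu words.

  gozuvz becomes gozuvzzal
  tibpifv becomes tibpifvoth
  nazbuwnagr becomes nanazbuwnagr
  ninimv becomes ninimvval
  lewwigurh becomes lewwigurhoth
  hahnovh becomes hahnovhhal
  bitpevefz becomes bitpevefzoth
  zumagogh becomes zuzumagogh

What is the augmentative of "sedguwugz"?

lewwigurh and zumagogh both end in -h yet inflect differently (lewwigurhoth, zuzumagogh), so the final letter is not what conditions the rule; the second-to-last letter is.
"sedguwugz" has second-to-last letter 'g'. The stems whose second-to-last letter is 'g' (nazbuwnagr → nanazbuwnagr, zumagogh → zuzumagogh) repeat the first consonant+vowel as a prefix.
The other patterns: stems whose second-to-last letter is 'f' or 'r' add -oth; stems whose second-to-last letter is 'm' or 'v' double the final consonant and add -al.
So sedguwugz → sesedguwugz.

sesedguwugz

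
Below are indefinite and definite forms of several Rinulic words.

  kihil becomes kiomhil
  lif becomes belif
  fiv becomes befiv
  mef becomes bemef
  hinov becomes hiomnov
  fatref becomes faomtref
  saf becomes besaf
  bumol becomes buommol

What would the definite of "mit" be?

bemit

"mit" has 1 vowel. The stems with 1 vowel (lif → belif, fiv → befiv, mef → bemef) add the prefix be-.
So mit → bemit.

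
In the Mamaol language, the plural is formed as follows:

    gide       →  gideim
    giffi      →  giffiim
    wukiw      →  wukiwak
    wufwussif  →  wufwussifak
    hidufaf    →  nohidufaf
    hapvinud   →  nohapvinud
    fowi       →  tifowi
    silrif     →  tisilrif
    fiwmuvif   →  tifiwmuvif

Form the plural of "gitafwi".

wufwussif and hidufaf both end in -f yet inflect differently (wufwussifak, nohidufaf), so the final letter is not what conditions the rule; the first letter is.
"gitafwi" begins with g-. The stems beginning with g- (gide → gideim, giffi → giffiim) add -im.
So gitafwi → gitafwiim.

gitafwiim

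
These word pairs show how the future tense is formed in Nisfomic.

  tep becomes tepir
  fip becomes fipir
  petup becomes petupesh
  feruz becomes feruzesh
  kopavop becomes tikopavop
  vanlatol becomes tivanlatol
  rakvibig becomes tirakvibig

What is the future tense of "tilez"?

"tilez" has 2 vowels. The stems with 2 vowels (petup → petupesh, feruz → feruzesh) add -esh.
So tilez → tilezesh.

tilezesh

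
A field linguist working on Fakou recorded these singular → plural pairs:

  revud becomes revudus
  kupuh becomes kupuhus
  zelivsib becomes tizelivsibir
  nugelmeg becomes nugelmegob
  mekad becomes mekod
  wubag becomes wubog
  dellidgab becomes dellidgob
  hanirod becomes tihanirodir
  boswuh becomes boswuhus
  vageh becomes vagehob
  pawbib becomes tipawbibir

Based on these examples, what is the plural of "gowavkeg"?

gowavkegob

wubag and nugelmeg both end in -g yet inflect differently (wubog, nugelmegob), so the final letter is not what conditions the rule; the last vowel is.
"gowavkeg" has last vowel 'e'. The stems whose last vowel is 'e' (nugelmeg → nugelmegob, vageh → vagehob) add -ob.
The other patterns: stems whose last vowel is 'a' change the last vowel to 'o'; stems whose last vowel is 'i' or 'o' add ti- … -ir around the stem; stems whose last vowel is 'u' add -us.
So gowavkeg → gowavkegob.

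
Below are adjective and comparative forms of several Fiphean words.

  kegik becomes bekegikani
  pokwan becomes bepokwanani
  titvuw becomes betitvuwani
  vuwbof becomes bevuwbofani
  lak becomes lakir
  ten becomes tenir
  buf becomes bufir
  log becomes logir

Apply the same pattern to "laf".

lafir

kegik and lak both end in -k yet inflect differently (bekegikani, lakir), so the final letter is not what conditions the rule; the number of vowels is.
"laf" has 1 vowel. The stems with 1 vowel (lak → lakir, ten → tenir, buf → bufir) add -ir.
The other pattern: stems with 2 vowels add be- … -ani around the stem.
So laf → lafir.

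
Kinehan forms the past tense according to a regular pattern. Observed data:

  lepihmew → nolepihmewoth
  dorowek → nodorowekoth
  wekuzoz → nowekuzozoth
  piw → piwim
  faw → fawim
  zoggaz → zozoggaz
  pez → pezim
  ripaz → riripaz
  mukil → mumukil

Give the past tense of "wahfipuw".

nowahfipuwoth

"wahfipuw" has 3 vowels. The stems with 3 vowels (wekuzoz → nowekuzozoth, dorowek → nodorowekoth, lepihmew → nolepihmewoth) add no- … -oth around the stem.
So wahfipuw → nowahfipuwoth.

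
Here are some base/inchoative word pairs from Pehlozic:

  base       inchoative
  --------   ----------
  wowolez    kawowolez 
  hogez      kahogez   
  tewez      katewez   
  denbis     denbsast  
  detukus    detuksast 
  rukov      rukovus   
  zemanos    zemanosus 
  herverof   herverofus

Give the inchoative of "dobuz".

"dobuz" has last vowel 'u'. The one such stem in the data (detukus → detuksast) deletes the last vowel and adds -ast (as does denbis), so the same rule applies.
The other patterns: stems whose last vowel is 'e' add the prefix ka-; stems whose last vowel is 'o' add -us.
So dobuz → dobzast.

dobzast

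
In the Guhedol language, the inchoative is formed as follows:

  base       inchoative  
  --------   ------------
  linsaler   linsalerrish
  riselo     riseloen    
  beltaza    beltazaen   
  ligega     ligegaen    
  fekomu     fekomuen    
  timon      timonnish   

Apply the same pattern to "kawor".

riselo and timon both have last vowel 'o' yet inflect differently (riseloen, timonnish), so the last vowel is not what conditions the rule; whether the stem ends in a vowel or a consonant is.
"kawor" ends in a consonant. The stems ending in a consonant (linsaler → linsalerrish, timon → timonnish) double the final consonant and add -ish.
So kawor → kaworrish.

kaworrish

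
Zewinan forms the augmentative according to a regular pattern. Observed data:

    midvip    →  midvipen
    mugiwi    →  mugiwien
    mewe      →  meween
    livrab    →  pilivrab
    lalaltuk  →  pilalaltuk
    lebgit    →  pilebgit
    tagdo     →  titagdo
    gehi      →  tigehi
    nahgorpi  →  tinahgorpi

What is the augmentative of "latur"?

pilatur

mugiwi and gehi both end in -i yet inflect differently (mugiwien, tigehi), so the final letter is not what conditions the rule; the first letter is.
"latur" begins with l-. The stems beginning with l- (livrab → pilivrab, lalaltuk → pilalaltuk, lebgit → pilebgit) add the prefix pi-.
The other patterns: stems beginning with m- add -en; stems beginning with g-, n- or t- add the prefix ti-.
So latur → pilatur.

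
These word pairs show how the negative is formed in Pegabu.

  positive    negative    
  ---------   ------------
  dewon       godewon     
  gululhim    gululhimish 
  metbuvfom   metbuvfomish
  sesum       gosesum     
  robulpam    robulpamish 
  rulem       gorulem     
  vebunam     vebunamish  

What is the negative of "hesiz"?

gululhim and sesum both end in -m yet inflect differently (gululhimish, gosesum), so the final letter is not what conditions the rule; the number of vowels is.
"hesiz" has 2 vowels. The stems with 2 vowels (dewon → godewon, sesum → gosesum, rulem → gorulem) add the prefix go-.
The other pattern: stems with 3 vowels add -ish.
So hesiz → gohesiz.

gohesiz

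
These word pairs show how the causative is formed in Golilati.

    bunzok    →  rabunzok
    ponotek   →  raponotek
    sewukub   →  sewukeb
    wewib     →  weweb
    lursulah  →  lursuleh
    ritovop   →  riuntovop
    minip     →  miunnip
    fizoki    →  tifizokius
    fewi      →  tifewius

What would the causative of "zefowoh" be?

zefoweh

bunzok and ritovop both have last vowel 'o' yet inflect differently (rabunzok, riuntovop), so the last vowel is not what conditions the rule; the final letter is.
"zefowoh" ends in -h. The one such stem in the data (lursulah → lursuleh) changes the last vowel to 'e' (as do sewukub, wewib), so the same rule applies.
The other patterns: stems ending in -k add the prefix ra-; stems ending in -p insert -un- after the first vowel; stems ending in -i add ti- … -us around the stem.
So zefowoh → zefoweh.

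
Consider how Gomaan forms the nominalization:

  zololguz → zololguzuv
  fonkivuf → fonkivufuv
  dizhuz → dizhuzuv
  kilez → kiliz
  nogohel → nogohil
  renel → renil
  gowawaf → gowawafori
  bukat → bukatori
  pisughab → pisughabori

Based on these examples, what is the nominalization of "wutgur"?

"wutgur" has last vowel 'u'. The stems whose last vowel is 'u' (zololguz → zololguzuv, fonkivuf → fonkivufuv, dizhuz → dizhuzuv) add -uv.
The other patterns: stems whose last vowel is 'e' change the last vowel to 'i'; stems whose last vowel is 'a' add -ori.
So wutgur → wutguruv.

wutguruv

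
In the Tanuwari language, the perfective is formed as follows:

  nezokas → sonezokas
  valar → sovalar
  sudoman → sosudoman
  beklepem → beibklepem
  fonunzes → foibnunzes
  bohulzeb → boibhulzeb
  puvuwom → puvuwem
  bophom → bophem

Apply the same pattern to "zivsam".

nezokas and fonunzes both end in -s yet inflect differently (sonezokas, foibnunzes), so the final letter is not what conditions the rule; the last vowel is.
"zivsam" has last vowel 'a'. The stems whose last vowel is 'a' (nezokas → sonezokas, valar → sovalar, sudoman → sosudoman) add the prefix so-.
The other patterns: stems whose last vowel is 'e' insert -ib- after the first vowel; stems whose last vowel is 'o' change the last vowel to 'e'.
So zivsam → sozivsam.

sozivsam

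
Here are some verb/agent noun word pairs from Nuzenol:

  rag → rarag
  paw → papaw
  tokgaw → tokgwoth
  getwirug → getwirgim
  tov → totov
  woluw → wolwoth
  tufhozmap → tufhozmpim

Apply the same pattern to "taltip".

taltpoth

"taltip" has 2 vowels. The stems with 2 vowels (woluw → wolwoth, tokgaw → tokgwoth) delete the last vowel and add -oth.
So taltip → taltpoth.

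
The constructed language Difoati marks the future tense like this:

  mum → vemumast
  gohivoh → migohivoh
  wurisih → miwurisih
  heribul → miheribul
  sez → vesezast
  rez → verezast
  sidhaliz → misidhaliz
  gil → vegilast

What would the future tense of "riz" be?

"riz" has 1 vowel. The stems with 1 vowel (mum → vemumast, gil → vegilast, sez → vesezast) add ve- … -ast around the stem.
So riz → verizast.

verizast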